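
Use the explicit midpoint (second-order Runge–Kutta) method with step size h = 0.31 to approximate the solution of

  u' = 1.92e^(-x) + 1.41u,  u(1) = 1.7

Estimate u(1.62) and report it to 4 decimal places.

4.5266

Midpoint: k1 = f(x_n, u_n); k2 = f(x_n + h/2, u_n + (h/2)·k1); u_{n+1} = u_n + h·k2.
x=1.000000, u=1.700000:
  k1 = f(1.000000, 1.700000) = 3.103329
  k2 = f(1.155000, 2.181016) = 3.680143
  u ← 1.700000 + 0.31·3.680143 = 2.840844
x=1.310000, u=2.840844:
  k1 = f(1.310000, 2.840844) = 4.523645
  k2 = f(1.465000, 3.542009) = 5.437903
  u ← 2.840844 + 0.31·5.437903 = 4.526594
u(1.62) ≈ 4.5266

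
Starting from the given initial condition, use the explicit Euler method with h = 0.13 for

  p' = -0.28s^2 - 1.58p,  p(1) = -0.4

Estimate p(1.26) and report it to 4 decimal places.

-0.3280

Euler: p_{n+1} = p_n + h·f(s_n, p_n).
s=1.000000, p=-0.400000: f=0.352000 → p ← -0.400000 + 0.13·0.352000 = -0.354240
s=1.130000, p=-0.354240: f=0.202167 → p ← -0.354240 + 0.13·0.202167 = -0.327958
p(1.26) ≈ -0.3280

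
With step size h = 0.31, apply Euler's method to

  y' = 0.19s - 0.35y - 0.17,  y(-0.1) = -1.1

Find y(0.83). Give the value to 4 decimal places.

-0.8840

Euler: y_{n+1} = y_n + h·f(s_n, y_n).
s=-0.100000, y=-1.100000: f=0.196000 → y ← -1.100000 + 0.31·0.196000 = -1.039240
s=0.210000, y=-1.039240: f=0.233634 → y ← -1.039240 + 0.31·0.233634 = -0.966813
s=0.520000, y=-0.966813: f=0.267185 → y ← -0.966813 + 0.31·0.267185 = -0.883986
y(0.83) ≈ -0.8840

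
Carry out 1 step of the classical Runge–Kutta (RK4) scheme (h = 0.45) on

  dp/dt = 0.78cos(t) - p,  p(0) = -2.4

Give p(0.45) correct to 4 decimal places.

RK4: k1 = f(t_n, p_n); k2 = f(t_n + h/2, p_n + (h/2)·k1); k3 = f(t_n + h/2, p_n + (h/2)·k2); k4 = f(t_n + h, p_n + h·k3); p_{n+1} = p_n + (h/6)·(k1 + 2k2 + 2k3 + k4).
t=0.000000, p=-2.400000:
  k1 = f(0.000000, -2.400000) = 3.180000
  k2 = f(0.225000, -1.684500) = 2.444839
  k3 = f(0.225000, -1.849911) = 2.610251
  k4 = f(0.450000, -1.225387) = 1.927736
  p ← -2.400000 + (0.45/6)·(k1 + 2k2 + 2k3 + k4) = -1.258656
p(0.45) ≈ -1.2587

-1.2587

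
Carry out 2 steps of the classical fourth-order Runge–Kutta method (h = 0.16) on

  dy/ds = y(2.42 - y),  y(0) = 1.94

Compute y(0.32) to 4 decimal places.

2.1722

RK4: k1 = f(s_n, y_n); k2 = f(s_n + h/2, y_n + (h/2)·k1); k3 = f(s_n + h/2, y_n + (h/2)·k2); k4 = f(s_n + h, y_n + h·k3); y_{n+1} = y_n + (h/6)·(k1 + 2k2 + 2k3 + k4).
s=0.000000, y=1.940000:
  k1 = f(0.000000, 1.940000) = 0.931200
  k2 = f(0.080000, 2.014496) = 0.816886
  k3 = f(0.080000, 2.005351) = 0.831517
  k4 = f(0.160000, 2.073043) = 0.719257
  y ← 1.940000 + (0.16/6)·(k1 + 2k2 + 2k3 + k4) = 2.071927
s=0.160000, y=2.071927:
  k1 = f(0.160000, 2.071927) = 0.721182
  k2 = f(0.240000, 2.129622) = 0.618396
  k3 = f(0.240000, 2.121399) = 0.633452
  k4 = f(0.320000, 2.173279) = 0.536193
  y ← 2.071927 + (0.16/6)·(k1 + 2k2 + 2k3 + k4) = 2.172222
y(0.32) ≈ 2.1722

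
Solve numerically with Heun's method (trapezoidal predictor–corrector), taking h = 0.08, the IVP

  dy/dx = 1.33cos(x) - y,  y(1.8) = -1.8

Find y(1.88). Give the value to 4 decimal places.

Heun: k1 = f(x_n, y_n); k2 = f(x_n + h, y_n + h·k1); y_{n+1} = y_n + (h/2)·(k1 + k2).
x=1.800000, y=-1.800000:
  k1 = f(1.800000, -1.800000) = 1.497821
  k2 = f(1.880000, -1.680174) = 1.275455
  y ← -1.800000 + (0.08/2)·(1.497821 + 1.275455) = -1.689069
y(1.88) ≈ -1.6891

-1.6891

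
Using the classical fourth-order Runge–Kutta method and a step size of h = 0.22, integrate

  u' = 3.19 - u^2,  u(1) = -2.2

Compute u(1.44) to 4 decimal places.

-5.2794

RK4: k1 = f(x_n, u_n); k2 = f(x_n + h/2, u_n + (h/2)·k1); k3 = f(x_n + h/2, u_n + (h/2)·k2); k4 = f(x_n + h, u_n + h·k3); u_{n+1} = u_n + (h/6)·(k1 + 2k2 + 2k3 + k4).
x=1.000000, u=-2.200000:
  k1 = f(1.000000, -2.200000) = -1.650000
  k2 = f(1.110000, -2.381500) = -2.481542
  k3 = f(1.110000, -2.472970) = -2.925579
  k4 = f(1.220000, -2.843627) = -4.896217
  u ← -2.200000 + (0.22/6)·(k1 + 2k2 + 2k3 + k4) = -2.836550
x=1.220000, u=-2.836550:
  k1 = f(1.220000, -2.836550) = -4.856017
  k2 = f(1.330000, -3.370712) = -8.171699
  k3 = f(1.330000, -3.735437) = -10.763490
  k4 = f(1.440000, -5.204518) = -23.897008
  u ← -2.836550 + (0.22/6)·(k1 + 2k2 + 2k3 + k4) = -5.279408
u(1.44) ≈ -5.2794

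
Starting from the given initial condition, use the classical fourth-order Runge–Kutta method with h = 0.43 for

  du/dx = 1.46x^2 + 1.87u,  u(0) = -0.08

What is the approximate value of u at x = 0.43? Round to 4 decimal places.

RK4: k1 = f(x_n, u_n); k2 = f(x_n + h/2, u_n + (h/2)·k1); k3 = f(x_n + h/2, u_n + (h/2)·k2); k4 = f(x_n + h, u_n + h·k3); u_{n+1} = u_n + (h/6)·(k1 + 2k2 + 2k3 + k4).
x=0.000000, u=-0.080000:
  k1 = f(0.000000, -0.080000) = -0.149600
  k2 = f(0.215000, -0.112164) = -0.142258
  k3 = f(0.215000, -0.110586) = -0.139306
  k4 = f(0.430000, -0.139902) = 0.008338
  u ← -0.080000 + (0.43/6)·(k1 + 2k2 + 2k3 + k4) = -0.130481
u(0.43) ≈ -0.1305

-0.1305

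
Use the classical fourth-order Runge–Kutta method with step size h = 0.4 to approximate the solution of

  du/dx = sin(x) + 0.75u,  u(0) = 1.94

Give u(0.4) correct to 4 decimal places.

RK4: k1 = f(x_n, u_n); k2 = f(x_n + h/2, u_n + (h/2)·k1); k3 = f(x_n + h/2, u_n + (h/2)·k2); k4 = f(x_n + h, u_n + h·k3); u_{n+1} = u_n + (h/6)·(k1 + 2k2 + 2k3 + k4).
x=0.000000, u=1.940000:
  k1 = f(0.000000, 1.940000) = 1.455000
  k2 = f(0.200000, 2.231000) = 1.871919
  k3 = f(0.200000, 2.314384) = 1.934457
  k4 = f(0.400000, 2.713783) = 2.424756
  u ← 1.940000 + (0.4/6)·(k1 + 2k2 + 2k3 + k4) = 2.706167
u(0.4) ≈ 2.7062

2.7062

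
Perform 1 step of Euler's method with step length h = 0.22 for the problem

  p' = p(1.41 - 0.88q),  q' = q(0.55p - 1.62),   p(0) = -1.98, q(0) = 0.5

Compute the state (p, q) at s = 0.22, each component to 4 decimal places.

Euler on (p,q): p_{n+1} = p_n + h·p', q_{n+1} = q_n + h·q'.
0.000000: (-1.980000, 0.500000); f=(-1.920600, -1.354500) → (-2.402532, 0.202010)
(p(0.22), q(0.22)) ≈ (-2.4025, 0.2020)

-2.4025, 0.2020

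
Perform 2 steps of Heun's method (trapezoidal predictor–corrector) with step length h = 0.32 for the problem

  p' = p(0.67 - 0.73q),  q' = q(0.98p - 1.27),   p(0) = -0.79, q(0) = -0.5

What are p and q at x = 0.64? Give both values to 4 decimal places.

-1.3573, -0.1425

Heun on (p,q): k1 = f(x_n, state_n); k2 = f(x_n + h, state_n + h·k1); state_{n+1} = state_n + (h/2)·(k1 + k2).
0.000000: (-0.790000, -0.500000)
  k1 = (-0.817650, 1.022100)
  predictor → (-1.051648, -0.172928)
  k2 = (-0.837362, 0.397841)
  → (-1.054802, -0.272809)
0.320000: (-1.054802, -0.272809)
  k1 = (-0.916782, 0.628473)
  predictor → (-1.348172, -0.071698)
  k2 = (-0.973838, 0.185785)
  → (-1.357301, -0.142528)
(p(0.64), q(0.64)) ≈ (-1.3573, -0.1425)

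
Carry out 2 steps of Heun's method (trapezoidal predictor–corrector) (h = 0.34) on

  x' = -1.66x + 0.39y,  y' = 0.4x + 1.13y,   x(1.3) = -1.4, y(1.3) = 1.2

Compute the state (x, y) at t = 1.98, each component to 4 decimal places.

-0.2316, 2.2417

Heun on (x,y): k1 = f(t_n, state_n); k2 = f(t_n + h, state_n + h·k1); state_{n+1} = state_n + (h/2)·(k1 + k2).
1.300000: (-1.400000, 1.200000)
  k1 = (2.792000, 0.796000)
  predictor → (-0.450720, 1.470640)
  k2 = (1.321745, 1.481535)
  → (-0.700663, 1.587181)
1.640000: (-0.700663, 1.587181)
  k1 = (1.782102, 1.513249)
  predictor → (-0.094749, 2.101686)
  k2 = (0.976940, 2.337005)
  → (-0.231626, 2.241724)
(x(1.98), y(1.98)) ≈ (-0.2316, 2.2417)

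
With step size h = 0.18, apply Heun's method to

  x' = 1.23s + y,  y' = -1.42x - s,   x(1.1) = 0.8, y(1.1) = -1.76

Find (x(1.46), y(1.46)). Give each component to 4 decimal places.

0.5862, -2.5838

Heun on (x,y): k1 = f(s_n, state_n); k2 = f(s_n + h, state_n + h·k1); state_{n+1} = state_n + (h/2)·(k1 + k2).
1.100000: (0.800000, -1.760000)
  k1 = (-0.407000, -2.236000)
  predictor → (0.726740, -2.162480)
  k2 = (-0.588080, -2.311971)
  → (0.710443, -2.169317)
1.280000: (0.710443, -2.169317)
  k1 = (-0.594917, -2.288829)
  predictor → (0.603358, -2.581307)
  k2 = (-0.785507, -2.316768)
  → (0.586205, -2.583821)
(x(1.46), y(1.46)) ≈ (0.5862, -2.5838)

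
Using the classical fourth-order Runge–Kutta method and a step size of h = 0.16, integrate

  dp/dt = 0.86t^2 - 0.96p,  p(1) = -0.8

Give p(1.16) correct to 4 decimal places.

-0.5365

RK4: k1 = f(t_n, p_n); k2 = f(t_n + h/2, p_n + (h/2)·k1); k3 = f(t_n + h/2, p_n + (h/2)·k2); k4 = f(t_n + h, p_n + h·k3); p_{n+1} = p_n + (h/6)·(k1 + 2k2 + 2k3 + k4).
t=1.000000, p=-0.800000:
  k1 = f(1.000000, -0.800000) = 1.628000
  k2 = f(1.080000, -0.669760) = 1.646074
  k3 = f(1.080000, -0.668314) = 1.644686
  k4 = f(1.160000, -0.536850) = 1.672592
  p ← -0.800000 + (0.16/6)·(k1 + 2k2 + 2k3 + k4) = -0.536477
p(1.16) ≈ -0.5365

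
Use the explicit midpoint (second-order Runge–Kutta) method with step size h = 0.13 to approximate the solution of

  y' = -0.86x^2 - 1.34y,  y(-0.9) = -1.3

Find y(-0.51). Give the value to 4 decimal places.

-0.8976

Midpoint: k1 = f(x_n, y_n); k2 = f(x_n + h/2, y_n + (h/2)·k1); y_{n+1} = y_n + h·k2.
x=-0.900000, y=-1.300000:
  k1 = f(-0.900000, -1.300000) = 1.045400
  k2 = f(-0.835000, -1.232049) = 1.051332
  y ← -1.300000 + 0.13·1.051332 = -1.163327
x=-0.770000, y=-1.163327:
  k1 = f(-0.770000, -1.163327) = 1.048964
  k2 = f(-0.705000, -1.095144) = 1.040052
  y ← -1.163327 + 0.13·1.040052 = -1.028120
x=-0.640000, y=-1.028120:
  k1 = f(-0.640000, -1.028120) = 1.025425
  k2 = f(-0.575000, -0.961467) = 1.004029
  y ← -1.028120 + 0.13·1.004029 = -0.897596
y(-0.51) ≈ -0.8976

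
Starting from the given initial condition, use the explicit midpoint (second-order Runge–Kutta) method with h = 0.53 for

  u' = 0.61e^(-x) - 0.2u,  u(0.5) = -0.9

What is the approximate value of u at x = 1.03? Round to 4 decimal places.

Midpoint: k1 = f(x_n, u_n); k2 = f(x_n + h/2, u_n + (h/2)·k1); u_{n+1} = u_n + h·k2.
x=0.500000, u=-0.900000:
  k1 = f(0.500000, -0.900000) = 0.549984
  k2 = f(0.765000, -0.754254) = 0.434705
  u ← -0.900000 + 0.53·0.434705 = -0.669607
u(1.03) ≈ -0.6696

-0.6696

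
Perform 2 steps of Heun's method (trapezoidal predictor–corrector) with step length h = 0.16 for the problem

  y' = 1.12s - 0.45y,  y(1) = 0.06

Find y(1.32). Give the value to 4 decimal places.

Heun: k1 = f(s_n, y_n); k2 = f(s_n + h, y_n + h·k1); y_{n+1} = y_n + (h/2)·(k1 + k2).
s=1.000000, y=0.060000:
  k1 = f(1.000000, 0.060000) = 1.093000
  k2 = f(1.160000, 0.234880) = 1.193504
  y ← 0.060000 + (0.16/2)·(1.093000 + 1.193504) = 0.242920
s=1.160000, y=0.242920:
  k1 = f(1.160000, 0.242920) = 1.189886
  k2 = f(1.320000, 0.433302) = 1.283414
  y ← 0.242920 + (0.16/2)·(1.189886 + 1.283414) = 0.440784
y(1.32) ≈ 0.4408

0.4408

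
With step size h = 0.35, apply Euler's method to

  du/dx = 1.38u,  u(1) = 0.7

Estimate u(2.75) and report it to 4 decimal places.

Euler: u_{n+1} = u_n + h·f(x_n, u_n).
x=1.000000, u=0.700000: f=0.966000 → u ← 0.700000 + 0.35·0.966000 = 1.038100
x=1.350000, u=1.038100: f=1.432578 → u ← 1.038100 + 0.35·1.432578 = 1.539502
x=1.700000, u=1.539502: f=2.124513 → u ← 1.539502 + 0.35·2.124513 = 2.283082
x=2.050000, u=2.283082: f=3.150653 → u ← 2.283082 + 0.35·3.150653 = 3.385810
x=2.400000, u=3.385810: f=4.672418 → u ← 3.385810 + 0.35·4.672418 = 5.021157
u(2.75) ≈ 5.0212

5.0212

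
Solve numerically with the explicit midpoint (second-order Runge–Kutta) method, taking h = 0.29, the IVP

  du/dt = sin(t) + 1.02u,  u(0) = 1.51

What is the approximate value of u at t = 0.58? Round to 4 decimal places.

Midpoint: k1 = f(t_n, u_n); k2 = f(t_n + h/2, u_n + (h/2)·k1); u_{n+1} = u_n + h·k2.
t=0.000000, u=1.510000:
  k1 = f(0.000000, 1.510000) = 1.540200
  k2 = f(0.145000, 1.733329) = 1.912488
  u ← 1.510000 + 0.29·1.912488 = 2.064622
t=0.290000, u=2.064622:
  k1 = f(0.290000, 2.064622) = 2.391866
  k2 = f(0.435000, 2.411442) = 2.881081
  u ← 2.064622 + 0.29·2.881081 = 2.900135
u(0.58) ≈ 2.9001

2.9001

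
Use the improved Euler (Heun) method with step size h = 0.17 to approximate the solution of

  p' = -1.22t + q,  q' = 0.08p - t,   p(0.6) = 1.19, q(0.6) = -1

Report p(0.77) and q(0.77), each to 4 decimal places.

Heun on (p,q): k1 = f(t_n, state_n); k2 = f(t_n + h, state_n + h·k1); state_{n+1} = state_n + (h/2)·(k1 + k2).
0.600000: (1.190000, -1.000000)
  k1 = (-1.732000, -0.504800)
  predictor → (0.895560, -1.085816)
  k2 = (-2.025216, -0.698355)
  → (0.870637, -1.102268)
(p(0.77), q(0.77)) ≈ (0.8706, -1.1023)

0.8706, -1.1023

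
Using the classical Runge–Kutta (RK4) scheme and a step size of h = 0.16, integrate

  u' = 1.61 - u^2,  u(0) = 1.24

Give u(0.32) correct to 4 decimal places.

1.2560

RK4: k1 = f(x_n, u_n); k2 = f(x_n + h/2, u_n + (h/2)·k1); k3 = f(x_n + h/2, u_n + (h/2)·k2); k4 = f(x_n + h, u_n + h·k3); u_{n+1} = u_n + (h/6)·(k1 + 2k2 + 2k3 + k4).
x=0.000000, u=1.240000:
  k1 = f(0.000000, 1.240000) = 0.072400
  k2 = f(0.080000, 1.245792) = 0.058002
  k3 = f(0.080000, 1.244640) = 0.060871
  k4 = f(0.160000, 1.249739) = 0.048152
  u ← 1.240000 + (0.16/6)·(k1 + 2k2 + 2k3 + k4) = 1.249555
x=0.160000, u=1.249555:
  k1 = f(0.160000, 1.249555) = 0.048613
  k2 = f(0.240000, 1.253444) = 0.038879
  k3 = f(0.240000, 1.252665) = 0.040831
  k4 = f(0.320000, 1.256088) = 0.032244
  u ← 1.249555 + (0.16/6)·(k1 + 2k2 + 2k3 + k4) = 1.255962
u(0.32) ≈ 1.2560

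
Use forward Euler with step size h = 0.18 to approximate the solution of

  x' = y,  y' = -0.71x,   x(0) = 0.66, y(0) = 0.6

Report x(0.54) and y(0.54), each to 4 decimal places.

0.9360, 0.3075

Euler on (x,y): x_{n+1} = x_n + h·x', y_{n+1} = y_n + h·y'.
0.000000: (0.660000, 0.600000); f=(0.600000, -0.468600) → (0.768000, 0.515652)
0.180000: (0.768000, 0.515652); f=(0.515652, -0.545280) → (0.860817, 0.417502)
0.360000: (0.860817, 0.417502); f=(0.417502, -0.611180) → (0.935968, 0.307489)
(x(0.54), y(0.54)) ≈ (0.9360, 0.3075)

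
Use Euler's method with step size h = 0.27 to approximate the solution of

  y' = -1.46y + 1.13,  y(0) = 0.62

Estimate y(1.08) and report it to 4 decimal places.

Euler: y_{n+1} = y_n + h·f(x_n, y_n).
x=0.000000, y=0.620000: f=0.224800 → y ← 0.620000 + 0.27·0.224800 = 0.680696
x=0.270000, y=0.680696: f=0.136184 → y ← 0.680696 + 0.27·0.136184 = 0.717466
x=0.540000, y=0.717466: f=0.082500 → y ← 0.717466 + 0.27·0.082500 = 0.739741
x=0.810000, y=0.739741: f=0.049979 → y ← 0.739741 + 0.27·0.049979 = 0.753235
y(1.08) ≈ 0.7532

0.7532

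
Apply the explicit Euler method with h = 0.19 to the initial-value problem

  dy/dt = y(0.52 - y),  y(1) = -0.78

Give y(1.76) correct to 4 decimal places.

-2.3615

Euler: y_{n+1} = y_n + h·f(t_n, y_n).
t=1.000000, y=-0.780000: f=-1.014000 → y ← -0.780000 + 0.19·(-1.014000) = -0.972660
t=1.190000, y=-0.972660: f=-1.451851 → y ← -0.972660 + 0.19·(-1.451851) = -1.248512
t=1.380000, y=-1.248512: f=-2.208007 → y ← -1.248512 + 0.19·(-2.208007) = -1.668033
t=1.570000, y=-1.668033: f=-3.649711 → y ← -1.668033 + 0.19·(-3.649711) = -2.361478
y(1.76) ≈ -2.3615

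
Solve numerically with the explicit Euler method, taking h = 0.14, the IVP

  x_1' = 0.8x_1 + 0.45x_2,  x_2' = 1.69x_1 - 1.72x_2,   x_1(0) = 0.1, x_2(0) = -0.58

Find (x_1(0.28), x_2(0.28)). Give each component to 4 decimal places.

0.0568, -0.2987

Euler on (x_1,x_2): x_1_{n+1} = x_1_n + h·x_1', x_2_{n+1} = x_2_n + h·x_2'.
0.000000: (0.100000, -0.580000); f=(-0.181000, 1.166600) → (0.074660, -0.416676)
0.140000: (0.074660, -0.416676); f=(-0.127776, 0.842858) → (0.056771, -0.298676)
(x_1(0.28), x_2(0.28)) ≈ (0.0568, -0.2987)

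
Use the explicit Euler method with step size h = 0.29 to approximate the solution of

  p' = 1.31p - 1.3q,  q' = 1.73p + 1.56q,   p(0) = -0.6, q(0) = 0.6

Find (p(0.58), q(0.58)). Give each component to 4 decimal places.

Euler on (p,q): p_{n+1} = p_n + h·p', q_{n+1} = q_n + h·q'.
0.000000: (-0.600000, 0.600000); f=(-1.566000, -0.102000) → (-1.054140, 0.570420)
0.290000: (-1.054140, 0.570420); f=(-2.122469, -0.933807) → (-1.669656, 0.299616)
(p(0.58), q(0.58)) ≈ (-1.6697, 0.2996)

-1.6697, 0.2996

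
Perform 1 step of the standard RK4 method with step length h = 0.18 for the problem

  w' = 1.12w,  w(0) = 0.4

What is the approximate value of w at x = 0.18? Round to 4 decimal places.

0.4893

RK4: k1 = f(x_n, w_n); k2 = f(x_n + h/2, w_n + (h/2)·k1); k3 = f(x_n + h/2, w_n + (h/2)·k2); k4 = f(x_n + h, w_n + h·k3); w_{n+1} = w_n + (h/6)·(k1 + 2k2 + 2k3 + k4).
x=0.000000, w=0.400000:
  k1 = f(0.000000, 0.400000) = 0.448000
  k2 = f(0.090000, 0.440320) = 0.493158
  k3 = f(0.090000, 0.444384) = 0.497710
  k4 = f(0.180000, 0.489588) = 0.548338
  w ← 0.400000 + (0.18/6)·(k1 + 2k2 + 2k3 + k4) = 0.489342
w(0.18) ≈ 0.4893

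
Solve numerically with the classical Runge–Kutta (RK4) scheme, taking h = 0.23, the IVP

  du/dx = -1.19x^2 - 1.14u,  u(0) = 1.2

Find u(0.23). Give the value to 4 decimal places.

RK4: k1 = f(x_n, u_n); k2 = f(x_n + h/2, u_n + (h/2)·k1); k3 = f(x_n + h/2, u_n + (h/2)·k2); k4 = f(x_n + h, u_n + h·k3); u_{n+1} = u_n + (h/6)·(k1 + 2k2 + 2k3 + k4).
x=0.000000, u=1.200000:
  k1 = f(0.000000, 1.200000) = -1.368000
  k2 = f(0.115000, 1.042680) = -1.204393
  k3 = f(0.115000, 1.061495) = -1.225842
  k4 = f(0.230000, 0.918056) = -1.109535
  u ← 1.200000 + (0.23/6)·(k1 + 2k2 + 2k3 + k4) = 0.918710
u(0.23) ≈ 0.9187

0.9187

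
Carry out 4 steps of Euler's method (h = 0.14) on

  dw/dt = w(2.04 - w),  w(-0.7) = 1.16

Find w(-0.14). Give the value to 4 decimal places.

Euler: w_{n+1} = w_n + h·f(t_n, w_n).
t=-0.700000, w=1.160000: f=1.020800 → w ← 1.160000 + 0.14·1.020800 = 1.302912
t=-0.560000, w=1.302912: f=0.960361 → w ← 1.302912 + 0.14·0.960361 = 1.437363
t=-0.420000, w=1.437363: f=0.866209 → w ← 1.437363 + 0.14·0.866209 = 1.558632
t=-0.280000, w=1.558632: f=0.750276 → w ← 1.558632 + 0.14·0.750276 = 1.663670
w(-0.14) ≈ 1.6637

1.6637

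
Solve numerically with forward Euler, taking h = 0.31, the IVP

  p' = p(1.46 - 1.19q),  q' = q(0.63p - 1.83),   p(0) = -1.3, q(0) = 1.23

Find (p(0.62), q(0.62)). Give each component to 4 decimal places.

Euler on (p,q): p_{n+1} = p_n + h·p', q_{n+1} = q_n + h·q'.
0.000000: (-1.300000, 1.230000); f=(0.004810, -3.258270) → (-1.298509, 0.219936)
0.310000: (-1.298509, 0.219936); f=(-1.555972, -0.582405) → (-1.780860, 0.039391)
(p(0.62), q(0.62)) ≈ (-1.7809, 0.0394)

-1.7809, 0.0394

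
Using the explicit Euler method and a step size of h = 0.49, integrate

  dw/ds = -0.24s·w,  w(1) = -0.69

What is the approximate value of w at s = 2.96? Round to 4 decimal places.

Euler: w_{n+1} = w_n + h·f(s_n, w_n).
s=1.000000, w=-0.690000: f=0.165600 → w ← -0.690000 + 0.49·0.165600 = -0.608856
s=1.490000, w=-0.608856: f=0.217727 → w ← -0.608856 + 0.49·0.217727 = -0.502170
s=1.980000, w=-0.502170: f=0.238631 → w ← -0.502170 + 0.49·0.238631 = -0.385241
s=2.470000, w=-0.385241: f=0.228371 → w ← -0.385241 + 0.49·0.228371 = -0.273339
w(2.96) ≈ -0.2733

-0.2733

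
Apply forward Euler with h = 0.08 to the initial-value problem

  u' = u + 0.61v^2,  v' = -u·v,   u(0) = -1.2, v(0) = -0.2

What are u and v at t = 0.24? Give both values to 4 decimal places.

Euler on (u,v): u_{n+1} = u_n + h·u', v_{n+1} = v_n + h·v'.
0.000000: (-1.200000, -0.200000); f=(-1.175600, -0.240000) → (-1.294048, -0.219200)
0.080000: (-1.294048, -0.219200); f=(-1.264738, -0.283655) → (-1.395227, -0.241892)
0.160000: (-1.395227, -0.241892); f=(-1.359535, -0.337495) → (-1.503990, -0.268892)
(u(0.24), v(0.24)) ≈ (-1.5040, -0.2689)

-1.5040, -0.2689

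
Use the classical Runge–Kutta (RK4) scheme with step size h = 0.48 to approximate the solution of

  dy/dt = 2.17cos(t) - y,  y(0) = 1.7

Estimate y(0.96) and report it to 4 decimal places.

1.7462

RK4: k1 = f(t_n, y_n); k2 = f(t_n + h/2, y_n + (h/2)·k1); k3 = f(t_n + h/2, y_n + (h/2)·k2); k4 = f(t_n + h, y_n + h·k3); y_{n+1} = y_n + (h/6)·(k1 + 2k2 + 2k3 + k4).
t=0.000000, y=1.700000:
  k1 = f(0.000000, 1.700000) = 0.470000
  k2 = f(0.240000, 1.812800) = 0.295003
  k3 = f(0.240000, 1.770801) = 0.337003
  k4 = f(0.480000, 1.861761) = 0.063018
  y ← 1.700000 + (0.48/6)·(k1 + 2k2 + 2k3 + k4) = 1.843762
t=0.480000, y=1.843762:
  k1 = f(0.480000, 1.843762) = 0.081017
  k2 = f(0.720000, 1.863206) = -0.231788
  k3 = f(0.720000, 1.788133) = -0.156715
  k4 = f(0.960000, 1.768539) = -0.524001
  y ← 1.843762 + (0.48/6)·(k1 + 2k2 + 2k3 + k4) = 1.746163
y(0.96) ≈ 1.7462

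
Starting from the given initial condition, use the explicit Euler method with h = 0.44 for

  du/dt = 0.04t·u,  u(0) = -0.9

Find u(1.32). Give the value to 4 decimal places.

-0.9210

Euler: u_{n+1} = u_n + h·f(t_n, u_n).
t=0.000000, u=-0.900000: f=0.000000 → u ← -0.900000 + 0.44·0.000000 = -0.900000
t=0.440000, u=-0.900000: f=-0.015840 → u ← -0.900000 + 0.44·(-0.015840) = -0.906970
t=0.880000, u=-0.906970: f=-0.031925 → u ← -0.906970 + 0.44·(-0.031925) = -0.921017
u(1.32) ≈ -0.9210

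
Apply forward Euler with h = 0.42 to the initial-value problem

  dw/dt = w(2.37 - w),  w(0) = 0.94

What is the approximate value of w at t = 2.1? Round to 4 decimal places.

Euler: w_{n+1} = w_n + h·f(t_n, w_n).
t=0.000000, w=0.940000: f=1.344200 → w ← 0.940000 + 0.42·1.344200 = 1.504564
t=0.420000, w=1.504564: f=1.302104 → w ← 1.504564 + 0.42·1.302104 = 2.051448
t=0.840000, w=2.051448: f=0.653494 → w ← 2.051448 + 0.42·0.653494 = 2.325915
t=1.260000, w=2.325915: f=0.102538 → w ← 2.325915 + 0.42·0.102538 = 2.368981
t=1.680000, w=2.368981: f=0.002414 → w ← 2.368981 + 0.42·0.002414 = 2.369995
w(2.1) ≈ 2.3700

2.3700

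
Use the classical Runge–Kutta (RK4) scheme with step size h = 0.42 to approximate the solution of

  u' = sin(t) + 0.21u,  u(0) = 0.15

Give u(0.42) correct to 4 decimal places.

RK4: k1 = f(t_n, u_n); k2 = f(t_n + h/2, u_n + (h/2)·k1); k3 = f(t_n + h/2, u_n + (h/2)·k2); k4 = f(t_n + h, u_n + h·k3); u_{n+1} = u_n + (h/6)·(k1 + 2k2 + 2k3 + k4).
t=0.000000, u=0.150000:
  k1 = f(0.000000, 0.150000) = 0.031500
  k2 = f(0.210000, 0.156615) = 0.241349
  k3 = f(0.210000, 0.200683) = 0.250603
  k4 = f(0.420000, 0.255253) = 0.461364
  u ← 0.150000 + (0.42/6)·(k1 + 2k2 + 2k3 + k4) = 0.253374
u(0.42) ≈ 0.2534

0.2534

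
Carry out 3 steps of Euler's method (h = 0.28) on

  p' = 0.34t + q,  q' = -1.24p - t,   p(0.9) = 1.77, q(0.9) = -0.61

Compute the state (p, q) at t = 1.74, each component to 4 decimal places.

Euler on (p,q): p_{n+1} = p_n + h·p', q_{n+1} = q_n + h·q'.
0.900000: (1.770000, -0.610000); f=(-0.304000, -3.094800) → (1.684880, -1.476544)
1.180000: (1.684880, -1.476544); f=(-1.075344, -3.269251) → (1.383784, -2.391934)
1.460000: (1.383784, -2.391934); f=(-1.895534, -3.175892) → (0.853034, -3.281184)
(p(1.74), q(1.74)) ≈ (0.8530, -3.2812)

0.8530, -3.2812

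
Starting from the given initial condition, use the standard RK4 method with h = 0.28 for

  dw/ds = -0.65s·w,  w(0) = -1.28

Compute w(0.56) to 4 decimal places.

-1.1560

RK4: k1 = f(s_n, w_n); k2 = f(s_n + h/2, w_n + (h/2)·k1); k3 = f(s_n + h/2, w_n + (h/2)·k2); k4 = f(s_n + h, w_n + h·k3); w_{n+1} = w_n + (h/6)·(k1 + 2k2 + 2k3 + k4).
s=0.000000, w=-1.280000:
  k1 = f(0.000000, -1.280000) = 0.000000
  k2 = f(0.140000, -1.280000) = 0.116480
  k3 = f(0.140000, -1.263693) = 0.114996
  k4 = f(0.280000, -1.247801) = 0.227100
  w ← -1.280000 + (0.28/6)·(k1 + 2k2 + 2k3 + k4) = -1.247798
s=0.280000, w=-1.247798:
  k1 = f(0.280000, -1.247798) = 0.227099
  k2 = f(0.420000, -1.216004) = 0.331969
  k3 = f(0.420000, -1.201322) = 0.327961
  k4 = f(0.560000, -1.155969) = 0.420773
  w ← -1.247798 + (0.28/6)·(k1 + 2k2 + 2k3 + k4) = -1.155970
w(0.56) ≈ -1.1560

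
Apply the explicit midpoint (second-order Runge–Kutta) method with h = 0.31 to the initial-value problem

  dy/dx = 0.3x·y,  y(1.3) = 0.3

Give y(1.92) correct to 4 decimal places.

0.4036

Midpoint: k1 = f(x_n, y_n); k2 = f(x_n + h/2, y_n + (h/2)·k1); y_{n+1} = y_n + h·k2.
x=1.300000, y=0.300000:
  k1 = f(1.300000, 0.300000) = 0.117000
  k2 = f(1.455000, 0.318135) = 0.138866
  y ← 0.300000 + 0.31·0.138866 = 0.343048
x=1.610000, y=0.343048:
  k1 = f(1.610000, 0.343048) = 0.165692
  k2 = f(1.765000, 0.368731) = 0.195243
  y ← 0.343048 + 0.31·0.195243 = 0.403574
y(1.92) ≈ 0.4036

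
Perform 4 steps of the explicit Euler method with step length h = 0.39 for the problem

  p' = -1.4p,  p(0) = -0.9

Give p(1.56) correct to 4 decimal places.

Euler: p_{n+1} = p_n + h·f(x_n, p_n).
x=0.000000, p=-0.900000: f=1.260000 → p ← -0.900000 + 0.39·1.260000 = -0.408600
x=0.390000, p=-0.408600: f=0.572040 → p ← -0.408600 + 0.39·0.572040 = -0.185504
x=0.780000, p=-0.185504: f=0.259706 → p ← -0.185504 + 0.39·0.259706 = -0.084219
x=1.170000, p=-0.084219: f=0.117907 → p ← -0.084219 + 0.39·0.117907 = -0.038235
p(1.56) ≈ -0.0382

-0.0382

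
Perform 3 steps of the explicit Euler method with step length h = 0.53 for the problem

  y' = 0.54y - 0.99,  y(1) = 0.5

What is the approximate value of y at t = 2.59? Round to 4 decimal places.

Euler: y_{n+1} = y_n + h·f(t_n, y_n).
t=1.000000, y=0.500000: f=-0.720000 → y ← 0.500000 + 0.53·(-0.720000) = 0.118400
t=1.530000, y=0.118400: f=-0.926064 → y ← 0.118400 + 0.53·(-0.926064) = -0.372414
t=2.060000, y=-0.372414: f=-1.191104 → y ← -0.372414 + 0.53·(-1.191104) = -1.003699
y(2.59) ≈ -1.0037

-1.0037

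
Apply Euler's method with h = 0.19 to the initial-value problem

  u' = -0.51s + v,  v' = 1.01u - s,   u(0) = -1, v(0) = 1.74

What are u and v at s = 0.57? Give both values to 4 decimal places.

Euler on (u,v): u_{n+1} = u_n + h·u', v_{n+1} = v_n + h·v'.
0.000000: (-1.000000, 1.740000); f=(1.740000, -1.010000) → (-0.669400, 1.548100)
0.190000: (-0.669400, 1.548100); f=(1.451200, -0.866094) → (-0.393672, 1.383542)
0.380000: (-0.393672, 1.383542); f=(1.189742, -0.777609) → (-0.167621, 1.235796)
(u(0.57), v(0.57)) ≈ (-0.1676, 1.2358)

-0.1676, 1.2358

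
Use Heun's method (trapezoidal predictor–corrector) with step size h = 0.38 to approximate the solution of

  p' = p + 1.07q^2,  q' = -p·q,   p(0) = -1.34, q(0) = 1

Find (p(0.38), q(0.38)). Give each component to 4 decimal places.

-1.2023, 1.6683

Heun on (p,q): k1 = f(t_n, state_n); k2 = f(t_n + h, state_n + h·k1); state_{n+1} = state_n + (h/2)·(k1 + k2).
0.000000: (-1.340000, 1.000000)
  k1 = (-0.270000, 1.340000)
  predictor → (-1.442600, 1.509200)
  k2 = (0.994523, 2.177172)
  → (-1.202341, 1.668263)
(p(0.38), q(0.38)) ≈ (-1.2023, 1.6683)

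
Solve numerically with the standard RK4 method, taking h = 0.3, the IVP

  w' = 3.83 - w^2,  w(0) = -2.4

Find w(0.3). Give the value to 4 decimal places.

RK4: k1 = f(t_n, w_n); k2 = f(t_n + h/2, w_n + (h/2)·k1); k3 = f(t_n + h/2, w_n + (h/2)·k2); k4 = f(t_n + h, w_n + h·k3); w_{n+1} = w_n + (h/6)·(k1 + 2k2 + 2k3 + k4).
t=0.000000, w=-2.400000:
  k1 = f(0.000000, -2.400000) = -1.930000
  k2 = f(0.150000, -2.689500) = -3.403410
  k3 = f(0.150000, -2.910512) = -4.641077
  k4 = f(0.300000, -3.792323) = -10.551715
  w ← -2.400000 + (0.3/6)·(k1 + 2k2 + 2k3 + k4) = -3.828535
w(0.3) ≈ -3.8285

-3.8285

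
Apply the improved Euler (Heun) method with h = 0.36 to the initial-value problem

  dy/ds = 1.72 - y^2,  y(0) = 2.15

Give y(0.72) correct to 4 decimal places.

Heun: k1 = f(s_n, y_n); k2 = f(s_n + h, y_n + h·k1); y_{n+1} = y_n + (h/2)·(k1 + k2).
s=0.000000, y=2.150000:
  k1 = f(0.000000, 2.150000) = -2.902500
  k2 = f(0.360000, 1.105100) = 0.498754
  y ← 2.150000 + (0.36/2)·(-2.902500 + 0.498754) = 1.717326
s=0.360000, y=1.717326:
  k1 = f(0.360000, 1.717326) = -1.229208
  k2 = f(0.720000, 1.274811) = 0.094857
  y ← 1.717326 + (0.36/2)·(-1.229208 + 0.094857) = 1.513143
y(0.72) ≈ 1.5131

1.5131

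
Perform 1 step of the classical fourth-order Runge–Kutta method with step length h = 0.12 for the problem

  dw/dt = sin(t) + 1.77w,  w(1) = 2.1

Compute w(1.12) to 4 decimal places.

2.7134

RK4: k1 = f(t_n, w_n); k2 = f(t_n + h/2, w_n + (h/2)·k1); k3 = f(t_n + h/2, w_n + (h/2)·k2); k4 = f(t_n + h, w_n + h·k3); w_{n+1} = w_n + (h/6)·(k1 + 2k2 + 2k3 + k4).
t=1.000000, w=2.100000:
  k1 = f(1.000000, 2.100000) = 4.558471
  k2 = f(1.060000, 2.373508) = 5.073465
  k3 = f(1.060000, 2.404408) = 5.128157
  k4 = f(1.120000, 2.715379) = 5.706321
  w ← 2.100000 + (0.12/6)·(k1 + 2k2 + 2k3 + k4) = 2.713361
w(1.12) ≈ 2.7134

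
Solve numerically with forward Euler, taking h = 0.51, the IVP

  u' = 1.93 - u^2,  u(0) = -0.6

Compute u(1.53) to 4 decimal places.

1.4572

Euler: u_{n+1} = u_n + h·f(t_n, u_n).
t=0.000000, u=-0.600000: f=1.570000 → u ← -0.600000 + 0.51·1.570000 = 0.200700
t=0.510000, u=0.200700: f=1.889720 → u ← 0.200700 + 0.51·1.889720 = 1.164457
t=1.020000, u=1.164457: f=0.574040 → u ← 1.164457 + 0.51·0.574040 = 1.457217
u(1.53) ≈ 1.4572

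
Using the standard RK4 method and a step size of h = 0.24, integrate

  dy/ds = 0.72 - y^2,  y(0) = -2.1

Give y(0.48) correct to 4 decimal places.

-21.9440

RK4: k1 = f(s_n, y_n); k2 = f(s_n + h/2, y_n + (h/2)·k1); k3 = f(s_n + h/2, y_n + (h/2)·k2); k4 = f(s_n + h, y_n + h·k3); y_{n+1} = y_n + (h/6)·(k1 + 2k2 + 2k3 + k4).
s=0.000000, y=-2.100000:
  k1 = f(0.000000, -2.100000) = -3.690000
  k2 = f(0.120000, -2.542800) = -5.745832
  k3 = f(0.120000, -2.789500) = -7.061309
  k4 = f(0.240000, -3.794714) = -13.679856
  y ← -2.100000 + (0.24/6)·(k1 + 2k2 + 2k3 + k4) = -3.819366
s=0.240000, y=-3.819366:
  k1 = f(0.240000, -3.819366) = -13.867553
  k2 = f(0.360000, -5.483472) = -29.348464
  k3 = f(0.360000, -7.341181) = -53.172942
  k4 = f(0.480000, -16.580871) = -274.205299
  y ← -3.819366 + (0.24/6)·(k1 + 2k2 + 2k3 + k4) = -21.943992
y(0.48) ≈ -21.9440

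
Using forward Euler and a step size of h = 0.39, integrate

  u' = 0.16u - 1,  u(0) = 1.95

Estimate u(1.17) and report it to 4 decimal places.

1.0938

Euler: u_{n+1} = u_n + h·f(s_n, u_n).
s=0.000000, u=1.950000: f=-0.688000 → u ← 1.950000 + 0.39·(-0.688000) = 1.681680
s=0.390000, u=1.681680: f=-0.730931 → u ← 1.681680 + 0.39·(-0.730931) = 1.396617
s=0.780000, u=1.396617: f=-0.776541 → u ← 1.396617 + 0.39·(-0.776541) = 1.093766
u(1.17) ≈ 1.0938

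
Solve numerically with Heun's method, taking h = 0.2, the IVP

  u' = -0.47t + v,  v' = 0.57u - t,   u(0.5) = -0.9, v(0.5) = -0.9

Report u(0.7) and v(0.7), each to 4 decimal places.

Heun on (u,v): k1 = f(t_n, state_n); k2 = f(t_n + h, state_n + h·k1); state_{n+1} = state_n + (h/2)·(k1 + k2).
0.500000: (-0.900000, -0.900000)
  k1 = (-1.135000, -1.013000)
  predictor → (-1.127000, -1.102600)
  k2 = (-1.431600, -1.342390)
  → (-1.156660, -1.135539)
(u(0.7), v(0.7)) ≈ (-1.1567, -1.1355)

-1.1567, -1.1355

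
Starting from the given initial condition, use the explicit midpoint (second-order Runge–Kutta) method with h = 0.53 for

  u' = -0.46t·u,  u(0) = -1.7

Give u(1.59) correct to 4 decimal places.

Midpoint: k1 = f(t_n, u_n); k2 = f(t_n + h/2, u_n + (h/2)·k1); u_{n+1} = u_n + h·k2.
t=0.000000, u=-1.700000:
  k1 = f(0.000000, -1.700000) = 0.000000
  k2 = f(0.265000, -1.700000) = 0.207230
  u ← -1.700000 + 0.53·0.207230 = -1.590168
t=0.530000, u=-1.590168:
  k1 = f(0.530000, -1.590168) = 0.387683
  k2 = f(0.795000, -1.487432) = 0.543954
  u ← -1.590168 + 0.53·0.543954 = -1.301873
t=1.060000, u=-1.301873:
  k1 = f(1.060000, -1.301873) = 0.634793
  k2 = f(1.325000, -1.133652) = 0.690961
  u ← -1.301873 + 0.53·0.690961 = -0.935663
u(1.59) ≈ -0.9357

-0.9357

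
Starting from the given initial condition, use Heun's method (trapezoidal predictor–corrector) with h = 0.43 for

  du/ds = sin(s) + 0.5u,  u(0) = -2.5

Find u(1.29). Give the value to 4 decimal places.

Heun: k1 = f(s_n, u_n); k2 = f(s_n + h, u_n + h·k1); u_{n+1} = u_n + (h/2)·(k1 + k2).
s=0.000000, u=-2.500000:
  k1 = f(0.000000, -2.500000) = -1.250000
  k2 = f(0.430000, -3.037500) = -1.101879
  u ← -2.500000 + (0.43/2)·(-1.250000 + (-1.101879)) = -3.005654
s=0.430000, u=-3.005654:
  k1 = f(0.430000, -3.005654) = -1.085956
  k2 = f(0.860000, -3.472615) = -0.978465
  u ← -3.005654 + (0.43/2)·(-1.085956 + (-0.978465)) = -3.449505
s=0.860000, u=-3.449505:
  k1 = f(0.860000, -3.449505) = -0.966910
  k2 = f(1.290000, -3.865276) = -0.971803
  u ← -3.449505 + (0.43/2)·(-0.966910 + (-0.971803)) = -3.866328
u(1.29) ≈ -3.8663

-3.8663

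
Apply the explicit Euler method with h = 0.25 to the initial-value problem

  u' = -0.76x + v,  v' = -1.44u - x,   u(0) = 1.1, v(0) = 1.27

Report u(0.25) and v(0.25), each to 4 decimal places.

1.4175, 0.8740

Euler on (u,v): u_{n+1} = u_n + h·u', v_{n+1} = v_n + h·v'.
0.000000: (1.100000, 1.270000); f=(1.270000, -1.584000) → (1.417500, 0.874000)
(u(0.25), v(0.25)) ≈ (1.4175, 0.8740)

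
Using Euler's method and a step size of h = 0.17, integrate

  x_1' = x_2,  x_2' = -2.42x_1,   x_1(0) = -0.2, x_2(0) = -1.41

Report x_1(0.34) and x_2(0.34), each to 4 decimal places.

-0.6654, -1.1468

Euler on (x_1,x_2): x_1_{n+1} = x_1_n + h·x_1', x_2_{n+1} = x_2_n + h·x_2'.
0.000000: (-0.200000, -1.410000); f=(-1.410000, 0.484000) → (-0.439700, -1.327720)
0.170000: (-0.439700, -1.327720); f=(-1.327720, 1.064074) → (-0.665412, -1.146827)
(x_1(0.34), x_2(0.34)) ≈ (-0.6654, -1.1468)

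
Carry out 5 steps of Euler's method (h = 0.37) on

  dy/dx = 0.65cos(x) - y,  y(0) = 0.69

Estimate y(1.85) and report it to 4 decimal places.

0.3221

Euler: y_{n+1} = y_n + h·f(x_n, y_n).
x=0.000000, y=0.690000: f=-0.040000 → y ← 0.690000 + 0.37·(-0.040000) = 0.675200
x=0.370000, y=0.675200: f=-0.069187 → y ← 0.675200 + 0.37·(-0.069187) = 0.649601
x=0.740000, y=0.649601: f=-0.169596 → y ← 0.649601 + 0.37·(-0.169596) = 0.586850
x=1.110000, y=0.586850: f=-0.297820 → y ← 0.586850 + 0.37·(-0.297820) = 0.476657
x=1.480000, y=0.476657: f=-0.417720 → y ← 0.476657 + 0.37·(-0.417720) = 0.322100
y(1.85) ≈ 0.3221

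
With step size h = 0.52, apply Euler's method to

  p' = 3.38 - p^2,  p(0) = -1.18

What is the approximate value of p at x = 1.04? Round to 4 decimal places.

1.6000

Euler: p_{n+1} = p_n + h·f(x_n, p_n).
x=0.000000, p=-1.180000: f=1.987600 → p ← -1.180000 + 0.52·1.987600 = -0.146448
x=0.520000, p=-0.146448: f=3.358553 → p ← -0.146448 + 0.52·3.358553 = 1.600000
p(1.04) ≈ 1.6000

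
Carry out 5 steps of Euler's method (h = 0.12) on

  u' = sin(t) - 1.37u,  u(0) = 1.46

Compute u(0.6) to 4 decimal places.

Euler: u_{n+1} = u_n + h·f(t_n, u_n).
t=0.000000, u=1.460000: f=-2.000200 → u ← 1.460000 + 0.12·(-2.000200) = 1.219976
t=0.120000, u=1.219976: f=-1.551655 → u ← 1.219976 + 0.12·(-1.551655) = 1.033777
t=0.240000, u=1.033777: f=-1.178572 → u ← 1.033777 + 0.12·(-1.178572) = 0.892349
t=0.360000, u=0.892349: f=-0.870244 → u ← 0.892349 + 0.12·(-0.870244) = 0.787919
t=0.480000, u=0.787919: f=-0.617671 → u ← 0.787919 + 0.12·(-0.617671) = 0.713799
u(0.6) ≈ 0.7138

0.7138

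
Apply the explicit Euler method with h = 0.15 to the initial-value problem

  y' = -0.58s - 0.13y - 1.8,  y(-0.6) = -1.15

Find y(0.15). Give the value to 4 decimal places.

-2.2175

Euler: y_{n+1} = y_n + h·f(s_n, y_n).
s=-0.600000, y=-1.150000: f=-1.302500 → y ← -1.150000 + 0.15·(-1.302500) = -1.345375
s=-0.450000, y=-1.345375: f=-1.364101 → y ← -1.345375 + 0.15·(-1.364101) = -1.549990
s=-0.300000, y=-1.549990: f=-1.424501 → y ← -1.549990 + 0.15·(-1.424501) = -1.763665
s=-0.150000, y=-1.763665: f=-1.483724 → y ← -1.763665 + 0.15·(-1.483724) = -1.986224
s=0.000000, y=-1.986224: f=-1.541791 → y ← -1.986224 + 0.15·(-1.541791) = -2.217493
y(0.15) ≈ -2.2175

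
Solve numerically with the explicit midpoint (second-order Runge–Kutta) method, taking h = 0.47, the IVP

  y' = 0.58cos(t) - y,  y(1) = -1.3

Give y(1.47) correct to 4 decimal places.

-0.7774

Midpoint: k1 = f(t_n, y_n); k2 = f(t_n + h/2, y_n + (h/2)·k1); y_{n+1} = y_n + h·k2.
t=1.000000, y=-1.300000:
  k1 = f(1.000000, -1.300000) = 1.613375
  k2 = f(1.235000, -0.920857) = 1.111979
  y ← -1.300000 + 0.47·1.111979 = -0.777370
y(1.47) ≈ -0.7774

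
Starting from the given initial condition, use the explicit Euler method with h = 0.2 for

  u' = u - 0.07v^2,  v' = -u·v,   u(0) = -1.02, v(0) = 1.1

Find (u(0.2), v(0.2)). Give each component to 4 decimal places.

Euler on (u,v): u_{n+1} = u_n + h·u', v_{n+1} = v_n + h·v'.
0.000000: (-1.020000, 1.100000); f=(-1.104700, 1.122000) → (-1.240940, 1.324400)
(u(0.2), v(0.2)) ≈ (-1.2409, 1.3244)

-1.2409, 1.3244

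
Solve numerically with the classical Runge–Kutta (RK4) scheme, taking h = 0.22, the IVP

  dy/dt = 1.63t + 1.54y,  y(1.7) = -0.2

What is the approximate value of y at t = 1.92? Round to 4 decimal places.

RK4: k1 = f(t_n, y_n); k2 = f(t_n + h/2, y_n + (h/2)·k1); k3 = f(t_n + h/2, y_n + (h/2)·k2); k4 = f(t_n + h, y_n + h·k3); y_{n+1} = y_n + (h/6)·(k1 + 2k2 + 2k3 + k4).
t=1.700000, y=-0.200000:
  k1 = f(1.700000, -0.200000) = 2.463000
  k2 = f(1.810000, 0.070930) = 3.059532
  k3 = f(1.810000, 0.136549) = 3.160585
  k4 = f(1.920000, 0.495329) = 3.892406
  y ← -0.200000 + (0.22/6)·(k1 + 2k2 + 2k3 + k4) = 0.489173
y(1.92) ≈ 0.4892

0.4892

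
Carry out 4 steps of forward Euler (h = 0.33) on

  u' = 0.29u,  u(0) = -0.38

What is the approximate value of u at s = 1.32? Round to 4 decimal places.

-0.5477

Euler: u_{n+1} = u_n + h·f(s_n, u_n).
s=0.000000, u=-0.380000: f=-0.110200 → u ← -0.380000 + 0.33·(-0.110200) = -0.416366
s=0.330000, u=-0.416366: f=-0.120746 → u ← -0.416366 + 0.33·(-0.120746) = -0.456212
s=0.660000, u=-0.456212: f=-0.132302 → u ← -0.456212 + 0.33·(-0.132302) = -0.499872
s=0.990000, u=-0.499872: f=-0.144963 → u ← -0.499872 + 0.33·(-0.144963) = -0.547709
u(1.32) ≈ -0.5477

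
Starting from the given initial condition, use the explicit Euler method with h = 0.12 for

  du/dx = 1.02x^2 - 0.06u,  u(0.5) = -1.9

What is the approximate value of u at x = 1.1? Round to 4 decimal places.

-1.4833

Euler: u_{n+1} = u_n + h·f(x_n, u_n).
x=0.500000, u=-1.900000: f=0.369000 → u ← -1.900000 + 0.12·0.369000 = -1.855720
x=0.620000, u=-1.855720: f=0.503431 → u ← -1.855720 + 0.12·0.503431 = -1.795308
x=0.740000, u=-1.795308: f=0.666270 → u ← -1.795308 + 0.12·0.666270 = -1.715356
x=0.860000, u=-1.715356: f=0.857313 → u ← -1.715356 + 0.12·0.857313 = -1.612478
x=0.980000, u=-1.612478: f=1.076357 → u ← -1.612478 + 0.12·1.076357 = -1.483315
u(1.1) ≈ -1.4833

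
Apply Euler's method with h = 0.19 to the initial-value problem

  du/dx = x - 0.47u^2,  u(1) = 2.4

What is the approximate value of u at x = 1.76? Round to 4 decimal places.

1.8434

Euler: u_{n+1} = u_n + h·f(x_n, u_n).
x=1.000000, u=2.400000: f=-1.707200 → u ← 2.400000 + 0.19·(-1.707200) = 2.075632
x=1.190000, u=2.075632: f=-0.834877 → u ← 2.075632 + 0.19·(-0.834877) = 1.917005
x=1.380000, u=1.917005: f=-0.347208 → u ← 1.917005 + 0.19·(-0.347208) = 1.851036
x=1.570000, u=1.851036: f=-0.040377 → u ← 1.851036 + 0.19·(-0.040377) = 1.843364
u(1.76) ≈ 1.8434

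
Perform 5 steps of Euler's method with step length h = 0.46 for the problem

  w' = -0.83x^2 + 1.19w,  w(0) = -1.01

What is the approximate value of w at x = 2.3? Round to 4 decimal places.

Euler: w_{n+1} = w_n + h·f(x_n, w_n).
x=0.000000, w=-1.010000: f=-1.201900 → w ← -1.010000 + 0.46·(-1.201900) = -1.562874
x=0.460000, w=-1.562874: f=-2.035448 → w ← -1.562874 + 0.46·(-2.035448) = -2.499180
x=0.920000, w=-2.499180: f=-3.676536 → w ← -2.499180 + 0.46·(-3.676536) = -4.190387
x=1.380000, w=-4.190387: f=-6.567212 → w ← -4.190387 + 0.46·(-6.567212) = -7.211304
x=1.840000, w=-7.211304: f=-11.391500 → w ← -7.211304 + 0.46·(-11.391500) = -12.451395
w(2.3) ≈ -12.4514

-12.4514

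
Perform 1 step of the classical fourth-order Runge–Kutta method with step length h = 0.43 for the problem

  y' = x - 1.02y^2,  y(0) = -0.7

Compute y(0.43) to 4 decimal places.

RK4: k1 = f(x_n, y_n); k2 = f(x_n + h/2, y_n + (h/2)·k1); k3 = f(x_n + h/2, y_n + (h/2)·k2); k4 = f(x_n + h, y_n + h·k3); y_{n+1} = y_n + (h/6)·(k1 + 2k2 + 2k3 + k4).
x=0.000000, y=-0.700000:
  k1 = f(0.000000, -0.700000) = -0.499800
  k2 = f(0.215000, -0.807457) = -0.450027
  k3 = f(0.215000, -0.796756) = -0.432516
  k4 = f(0.430000, -0.885982) = -0.370663
  y ← -0.700000 + (0.43/6)·(k1 + 2k2 + 2k3 + k4) = -0.888881
y(0.43) ≈ -0.8889

-0.8889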